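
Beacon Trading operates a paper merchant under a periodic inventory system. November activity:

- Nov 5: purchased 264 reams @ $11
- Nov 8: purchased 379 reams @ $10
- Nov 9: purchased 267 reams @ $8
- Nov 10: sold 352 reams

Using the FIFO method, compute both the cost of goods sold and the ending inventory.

Nov 10, 352 sold [FIFO — oldest first]: 264 @ $11 + 88 @ $10 = $3,784
Ending inventory: 291 @ $10 + 267 @ $8 = $5,046

COGS = $3,784; ending inventory = $5,046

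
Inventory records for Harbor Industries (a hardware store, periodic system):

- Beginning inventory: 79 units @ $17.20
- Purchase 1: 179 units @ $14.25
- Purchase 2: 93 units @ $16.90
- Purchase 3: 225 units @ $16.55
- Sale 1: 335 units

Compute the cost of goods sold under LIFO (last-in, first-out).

Sale 1 (335) [LIFO — newest first]: 225 @ $16.55 + 93 @ $16.90 + 17 @ $14.25 = $5,537.70
Ending inventory: 79 @ $17.20 + 162 @ $14.25 = $3,667.30
Check: goods available $9,205.00 = COGS $5,537.70 + ending $3,667.30

COGS = $5,537.70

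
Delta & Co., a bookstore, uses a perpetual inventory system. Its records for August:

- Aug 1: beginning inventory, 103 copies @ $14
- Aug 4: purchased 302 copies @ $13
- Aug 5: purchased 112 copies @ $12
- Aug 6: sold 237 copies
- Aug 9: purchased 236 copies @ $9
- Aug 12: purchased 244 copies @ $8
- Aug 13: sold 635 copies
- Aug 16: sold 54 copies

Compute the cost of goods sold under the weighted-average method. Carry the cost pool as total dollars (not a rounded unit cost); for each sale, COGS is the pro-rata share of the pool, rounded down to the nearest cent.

COGS = $10,067.61

After Aug 1: 103 on hand, pool $1,442.00 (≈ $14.0000 each)
After Aug 4: 405 on hand, pool $5,368.00 (≈ $13.2543 each)
After Aug 5: 517 on hand, pool $6,712.00 (≈ $12.9826 each)
Aug 6, sell 237: 237/517 × $6,712.00 → $3,076.87
After Aug 9: 516 on hand, pool $5,759.13 (≈ $11.1611 each)
After Aug 12: 760 on hand, pool $7,711.13 (≈ $10.1462 each)
Aug 13, sell 635: 635/760 × $7,711.13 → $6,442.85
Aug 16, sell 54: 54/125 × $1,268.28 → $547.89
Total COGS = $3,076.87 + $6,442.85 + $547.89 = $10,067.61
Ending inventory (cost pool remaining) = $720.39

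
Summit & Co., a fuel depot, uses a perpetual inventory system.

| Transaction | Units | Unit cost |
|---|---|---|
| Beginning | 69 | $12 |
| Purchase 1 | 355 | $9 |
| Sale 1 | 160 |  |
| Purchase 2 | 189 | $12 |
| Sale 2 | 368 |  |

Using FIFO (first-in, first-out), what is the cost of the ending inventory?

Ending inventory = $1,020

Sale 1 (160) [FIFO — oldest first]: 69 @ $12 + 91 @ $9 = $1,647
Sale 2 (368) [FIFO — oldest first]: 264 @ $9 + 104 @ $12 = $3,624
Total COGS = $1,647 + $3,624 = $5,271
Ending inventory: 85 @ $12 = $1,020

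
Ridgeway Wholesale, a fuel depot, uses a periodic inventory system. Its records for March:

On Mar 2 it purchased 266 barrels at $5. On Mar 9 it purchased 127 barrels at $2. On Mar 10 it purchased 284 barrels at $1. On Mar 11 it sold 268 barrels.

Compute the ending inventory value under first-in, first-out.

Mar 11, 268 sold [FIFO — oldest first]: 266 @ $5 + 2 @ $2 = $1,334
Ending inventory: 125 @ $2 + 284 @ $1 = $534
Check: goods available $1,868 = COGS $1,334 + ending $534

Ending inventory = $534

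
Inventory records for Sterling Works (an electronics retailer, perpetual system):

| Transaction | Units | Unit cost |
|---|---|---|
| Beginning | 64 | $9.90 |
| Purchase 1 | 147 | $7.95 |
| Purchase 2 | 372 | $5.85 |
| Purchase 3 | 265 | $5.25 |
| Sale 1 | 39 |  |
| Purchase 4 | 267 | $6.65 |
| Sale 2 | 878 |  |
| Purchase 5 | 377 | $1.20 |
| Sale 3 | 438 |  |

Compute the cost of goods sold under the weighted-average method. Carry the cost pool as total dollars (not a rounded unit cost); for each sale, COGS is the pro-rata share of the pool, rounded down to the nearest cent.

COGS = $7,187.41

After Beginning: 64 on hand, pool $633.60 (≈ $9.9000 each)
After Purchase 1: 211 on hand, pool $1,802.25 (≈ $8.5415 each)
After Purchase 2: 583 on hand, pool $3,978.45 (≈ $6.8241 each)
After Purchase 3: 848 on hand, pool $5,369.70 (≈ $6.3322 each)
Sale 1, sell 39: 39/848 × $5,369.70 → $246.95
After Purchase 4: 1076 on hand, pool $6,898.30 (≈ $6.4111 each)
Sale 2, sell 878: 878/1076 × $6,898.30 → $5,628.91
After Purchase 5: 575 on hand, pool $1,721.79 (≈ $2.9944 each)
Sale 3, sell 438: 438/575 × $1,721.79 → $1,311.55
Total COGS = $246.95 + $5,628.91 + $1,311.55 = $7,187.41
Ending inventory (cost pool remaining) = $410.24
Check: goods available $7,597.65 = COGS $7,187.41 + ending $410.24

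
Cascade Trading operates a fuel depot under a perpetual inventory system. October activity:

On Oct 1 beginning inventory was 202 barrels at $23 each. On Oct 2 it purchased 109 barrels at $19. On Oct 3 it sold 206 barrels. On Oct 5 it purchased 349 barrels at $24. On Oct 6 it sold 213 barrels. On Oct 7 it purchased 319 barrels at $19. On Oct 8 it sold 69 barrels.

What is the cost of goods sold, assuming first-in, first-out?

COGS = $10,965

Oct 3, 206 sold [FIFO — oldest first]: 202 @ $23 + 4 @ $19 = $4,722
Oct 6, 213 sold [FIFO — oldest first]: 105 @ $19 + 108 @ $24 = $4,587
Oct 8, 69 sold [FIFO — oldest first]: 69 @ $24 = $1,656
Total COGS = $4,722 + $4,587 + $1,656 = $10,965
Ending inventory: 172 @ $24 + 319 @ $19 = $10,189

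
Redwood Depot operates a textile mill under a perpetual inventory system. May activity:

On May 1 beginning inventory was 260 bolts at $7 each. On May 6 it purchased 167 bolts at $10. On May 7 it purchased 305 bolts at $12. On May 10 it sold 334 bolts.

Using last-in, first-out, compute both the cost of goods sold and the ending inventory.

COGS = $3,950; ending inventory = $3,200

May 10, 334 sold [LIFO — newest first]: 305 @ $12 + 29 @ $10 = $3,950
Ending inventory: 260 @ $7 + 138 @ $10 = $3,200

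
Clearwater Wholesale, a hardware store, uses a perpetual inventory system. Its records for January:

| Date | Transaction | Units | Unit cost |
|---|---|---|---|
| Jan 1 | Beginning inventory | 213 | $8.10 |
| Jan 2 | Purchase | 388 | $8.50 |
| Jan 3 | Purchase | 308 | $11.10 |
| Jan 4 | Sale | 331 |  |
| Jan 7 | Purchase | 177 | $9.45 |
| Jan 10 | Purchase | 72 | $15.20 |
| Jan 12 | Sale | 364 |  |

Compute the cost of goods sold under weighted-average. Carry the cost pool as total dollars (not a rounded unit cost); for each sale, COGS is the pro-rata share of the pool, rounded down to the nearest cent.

After Jan 1: 213 on hand, pool $1,725.30 (≈ $8.1000 each)
After Jan 2: 601 on hand, pool $5,023.30 (≈ $8.3582 each)
After Jan 3: 909 on hand, pool $8,442.10 (≈ $9.2872 each)
Jan 4, sell 331: 331/909 × $8,442.10 → $3,074.07
After Jan 7: 755 on hand, pool $7,040.68 (≈ $9.3254 each)
After Jan 10: 827 on hand, pool $8,135.08 (≈ $9.8369 each)
Jan 12, sell 364: 364/827 × $8,135.08 → $3,580.61
Total COGS = $3,074.07 + $3,580.61 = $6,654.68
Ending inventory (cost pool remaining) = $4,554.47

COGS = $6,654.68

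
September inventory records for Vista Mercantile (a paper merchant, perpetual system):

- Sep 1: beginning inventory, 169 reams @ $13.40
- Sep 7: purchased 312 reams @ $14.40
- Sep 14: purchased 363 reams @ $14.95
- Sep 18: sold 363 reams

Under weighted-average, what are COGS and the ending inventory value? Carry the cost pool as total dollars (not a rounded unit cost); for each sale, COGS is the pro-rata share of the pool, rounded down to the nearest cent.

COGS = $5,240.38; ending inventory = $6,943.87

After Sep 1: 169 on hand, pool $2,264.60 (≈ $13.4000 each)
After Sep 7: 481 on hand, pool $6,757.40 (≈ $14.0486 each)
After Sep 14: 844 on hand, pool $12,184.25 (≈ $14.4363 each)
Sep 18, sell 363: 363/844 × $12,184.25 → $5,240.38
Ending inventory (cost pool remaining) = $6,943.87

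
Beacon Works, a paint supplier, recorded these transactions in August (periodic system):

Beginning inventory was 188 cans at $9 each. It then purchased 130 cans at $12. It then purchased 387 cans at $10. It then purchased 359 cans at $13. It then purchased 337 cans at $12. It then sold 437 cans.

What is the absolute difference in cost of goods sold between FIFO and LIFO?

$902

FIFO COGS: 188 @ $9 + 130 @ $12 + 119 @ $10 = $4,442
LIFO COGS: 337 @ $12 + 100 @ $13 = $5,344
Difference = |$4,442 − $5,344| = $902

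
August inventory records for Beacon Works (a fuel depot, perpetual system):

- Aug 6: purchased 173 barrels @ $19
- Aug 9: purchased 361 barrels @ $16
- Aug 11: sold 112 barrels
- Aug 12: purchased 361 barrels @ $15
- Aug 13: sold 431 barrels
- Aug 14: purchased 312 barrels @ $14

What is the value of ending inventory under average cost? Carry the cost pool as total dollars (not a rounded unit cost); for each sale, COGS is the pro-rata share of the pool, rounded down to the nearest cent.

After Aug 6: 173 on hand, pool $3,287.00 (≈ $19.0000 each)
After Aug 9: 534 on hand, pool $9,063.00 (≈ $16.9719 each)
Aug 11, sell 112: 112/534 × $9,063.00 → $1,900.85
After Aug 12: 783 on hand, pool $12,577.15 (≈ $16.0628 each)
Aug 13, sell 431: 431/783 × $12,577.15 → $6,923.05
After Aug 14: 664 on hand, pool $10,022.10 (≈ $15.0935 each)
Total COGS = $1,900.85 + $6,923.05 = $8,823.90
Ending inventory (cost pool remaining) = $10,022.10
Check: goods available $18,846.00 = COGS $8,823.90 + ending $10,022.10

Ending inventory = $10,022.10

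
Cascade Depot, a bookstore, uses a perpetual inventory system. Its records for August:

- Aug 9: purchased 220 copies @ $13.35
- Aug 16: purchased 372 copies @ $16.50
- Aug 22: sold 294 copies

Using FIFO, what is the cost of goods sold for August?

COGS = $4,158.00

Aug 22, 294 sold [FIFO — oldest first]: 220 @ $13.35 + 74 @ $16.50 = $4,158.00
Ending inventory: 298 @ $16.50 = $4,917.00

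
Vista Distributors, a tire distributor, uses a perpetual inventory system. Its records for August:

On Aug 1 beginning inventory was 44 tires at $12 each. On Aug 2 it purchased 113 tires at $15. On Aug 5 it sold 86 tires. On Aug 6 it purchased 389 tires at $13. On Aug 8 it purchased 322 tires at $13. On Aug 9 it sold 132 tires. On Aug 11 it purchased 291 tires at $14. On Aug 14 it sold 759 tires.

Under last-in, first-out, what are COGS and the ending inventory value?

Aug 5, 86 sold [LIFO — newest first]: 86 @ $15 = $1,290
Aug 9, 132 sold [LIFO — newest first]: 132 @ $13 = $1,716
Aug 14, 759 sold [LIFO — newest first]: 291 @ $14 + 190 @ $13 + 278 @ $13 = $10,158
Total COGS = $1,290 + $1,716 + $10,158 = $13,164
Ending inventory: 44 @ $12 + 27 @ $15 + 111 @ $13 = $2,376

COGS = $13,164; ending inventory = $2,376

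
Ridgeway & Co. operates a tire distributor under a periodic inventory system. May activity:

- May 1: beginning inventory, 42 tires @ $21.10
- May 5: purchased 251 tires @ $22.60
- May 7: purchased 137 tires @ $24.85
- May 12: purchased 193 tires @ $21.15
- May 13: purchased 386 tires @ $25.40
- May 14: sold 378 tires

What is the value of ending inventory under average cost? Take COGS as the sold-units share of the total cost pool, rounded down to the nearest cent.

May 14, sell 378: 378/1009 × $23,849.60 → $8,934.73
Ending inventory (cost pool remaining) = $14,914.87

Ending inventory = $14,914.87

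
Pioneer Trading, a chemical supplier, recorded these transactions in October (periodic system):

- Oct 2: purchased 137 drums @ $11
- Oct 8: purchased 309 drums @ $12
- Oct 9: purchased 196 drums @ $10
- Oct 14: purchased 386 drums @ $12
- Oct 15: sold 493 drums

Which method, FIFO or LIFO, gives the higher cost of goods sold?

FIFO COGS: 137 @ $11 + 309 @ $12 + 47 @ $10 = $5,685
LIFO COGS: 386 @ $12 + 107 @ $10 = $5,702

LIFO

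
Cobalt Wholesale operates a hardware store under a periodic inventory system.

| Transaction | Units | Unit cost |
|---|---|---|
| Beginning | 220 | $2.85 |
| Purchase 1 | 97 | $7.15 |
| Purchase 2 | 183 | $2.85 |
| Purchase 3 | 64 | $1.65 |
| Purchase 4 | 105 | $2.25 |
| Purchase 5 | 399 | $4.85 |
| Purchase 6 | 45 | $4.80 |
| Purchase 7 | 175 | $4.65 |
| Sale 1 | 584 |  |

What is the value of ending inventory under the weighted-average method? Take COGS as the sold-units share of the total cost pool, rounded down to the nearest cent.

Ending inventory = $2,814.28

Sale 1, sell 584: 584/1288 × $5,148.85 → $2,334.57
Ending inventory (cost pool remaining) = $2,814.28
Check: goods available $5,148.85 = COGS $2,334.57 + ending $2,814.28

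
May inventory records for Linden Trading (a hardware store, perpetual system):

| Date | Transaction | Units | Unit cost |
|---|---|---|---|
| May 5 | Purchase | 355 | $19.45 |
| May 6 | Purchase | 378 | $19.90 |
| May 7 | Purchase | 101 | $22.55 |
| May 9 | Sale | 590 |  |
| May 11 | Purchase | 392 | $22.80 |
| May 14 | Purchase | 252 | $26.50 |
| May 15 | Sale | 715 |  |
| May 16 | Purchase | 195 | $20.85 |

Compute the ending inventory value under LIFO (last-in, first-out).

Ending inventory = $7,430.60

May 9, 590 sold [LIFO — newest first]: 101 @ $22.55 + 378 @ $19.90 + 111 @ $19.45 = $11,958.70
May 15, 715 sold [LIFO — newest first]: 252 @ $26.50 + 392 @ $22.80 + 71 @ $19.45 = $16,996.55
Total COGS = $11,958.70 + $16,996.55 = $28,955.25
Ending inventory: 173 @ $19.45 + 195 @ $20.85 = $7,430.60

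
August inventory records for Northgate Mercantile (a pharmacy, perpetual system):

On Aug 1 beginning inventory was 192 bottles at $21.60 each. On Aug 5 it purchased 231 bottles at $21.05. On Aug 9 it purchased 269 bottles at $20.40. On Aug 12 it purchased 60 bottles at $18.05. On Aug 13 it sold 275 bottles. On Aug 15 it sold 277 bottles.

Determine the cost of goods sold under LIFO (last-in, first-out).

COGS = $11,264.75

Aug 13, 275 sold [LIFO — newest first]: 60 @ $18.05 + 215 @ $20.40 = $5,469.00
Aug 15, 277 sold [LIFO — newest first]: 54 @ $20.40 + 223 @ $21.05 = $5,795.75
Total COGS = $5,469.00 + $5,795.75 = $11,264.75
Ending inventory: 192 @ $21.60 + 8 @ $21.05 = $4,315.60
Check: goods available $15,580.35 = COGS $11,264.75 + ending $4,315.60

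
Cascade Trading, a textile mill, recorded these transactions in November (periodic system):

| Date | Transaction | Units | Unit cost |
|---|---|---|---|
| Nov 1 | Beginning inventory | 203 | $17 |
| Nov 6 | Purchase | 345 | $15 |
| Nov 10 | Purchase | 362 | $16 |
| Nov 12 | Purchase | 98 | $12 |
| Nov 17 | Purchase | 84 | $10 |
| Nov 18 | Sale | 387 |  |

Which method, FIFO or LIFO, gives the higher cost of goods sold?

FIFO

FIFO COGS: 203 @ $17 + 184 @ $15 = $6,211
LIFO COGS: 84 @ $10 + 98 @ $12 + 205 @ $16 = $5,296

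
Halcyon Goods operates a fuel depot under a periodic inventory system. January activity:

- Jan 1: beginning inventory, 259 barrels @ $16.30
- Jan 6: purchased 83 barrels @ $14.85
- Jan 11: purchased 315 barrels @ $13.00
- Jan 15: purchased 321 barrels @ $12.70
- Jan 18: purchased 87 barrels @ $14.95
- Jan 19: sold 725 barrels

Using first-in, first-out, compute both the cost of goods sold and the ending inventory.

COGS = $10,412.85; ending inventory = $4,513.75

Jan 19, 725 sold [FIFO — oldest first]: 259 @ $16.30 + 83 @ $14.85 + 315 @ $13.00 + 68 @ $12.70 = $10,412.85
Ending inventory: 253 @ $12.70 + 87 @ $14.95 = $4,513.75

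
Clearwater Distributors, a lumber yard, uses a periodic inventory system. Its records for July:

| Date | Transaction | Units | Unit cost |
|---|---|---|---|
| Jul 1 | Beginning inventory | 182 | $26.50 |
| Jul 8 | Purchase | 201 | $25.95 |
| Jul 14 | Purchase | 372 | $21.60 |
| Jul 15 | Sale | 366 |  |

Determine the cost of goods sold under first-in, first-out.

Jul 15, 366 sold [FIFO — oldest first]: 182 @ $26.50 + 184 @ $25.95 = $9,597.80
Ending inventory: 17 @ $25.95 + 372 @ $21.60 = $8,476.35
Check: goods available $18,074.15 = COGS $9,597.80 + ending $8,476.35

COGS = $9,597.80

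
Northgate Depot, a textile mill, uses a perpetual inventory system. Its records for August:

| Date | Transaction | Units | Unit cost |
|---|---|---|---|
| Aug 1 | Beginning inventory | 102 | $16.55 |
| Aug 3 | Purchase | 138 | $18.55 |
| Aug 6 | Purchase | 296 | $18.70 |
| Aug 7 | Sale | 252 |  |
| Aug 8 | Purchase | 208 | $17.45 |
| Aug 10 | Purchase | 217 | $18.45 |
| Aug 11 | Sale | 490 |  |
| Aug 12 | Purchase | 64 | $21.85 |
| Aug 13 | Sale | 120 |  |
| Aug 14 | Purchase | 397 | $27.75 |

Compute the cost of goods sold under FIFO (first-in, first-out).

Aug 7, 252 sold [FIFO — oldest first]: 102 @ $16.55 + 138 @ $18.55 + 12 @ $18.70 = $4,472.40
Aug 11, 490 sold [FIFO — oldest first]: 284 @ $18.70 + 206 @ $17.45 = $8,905.50
Aug 13, 120 sold [FIFO — oldest first]: 2 @ $17.45 + 118 @ $18.45 = $2,212.00
Total COGS = $4,472.40 + $8,905.50 + $2,212.00 = $15,589.90
Ending inventory: 99 @ $18.45 + 64 @ $21.85 + 397 @ $27.75 = $14,241.70
Check: goods available $29,831.60 = COGS $15,589.90 + ending $14,241.70

COGS = $15,589.90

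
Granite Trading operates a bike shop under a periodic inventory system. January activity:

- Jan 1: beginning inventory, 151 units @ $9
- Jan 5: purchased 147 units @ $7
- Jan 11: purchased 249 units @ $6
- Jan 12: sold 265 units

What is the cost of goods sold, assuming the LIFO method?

Jan 12, 265 sold [LIFO — newest first]: 249 @ $6 + 16 @ $7 = $1,606
Ending inventory: 151 @ $9 + 131 @ $7 = $2,276
Check: goods available $3,882 = COGS $1,606 + ending $2,276

COGS = $1,606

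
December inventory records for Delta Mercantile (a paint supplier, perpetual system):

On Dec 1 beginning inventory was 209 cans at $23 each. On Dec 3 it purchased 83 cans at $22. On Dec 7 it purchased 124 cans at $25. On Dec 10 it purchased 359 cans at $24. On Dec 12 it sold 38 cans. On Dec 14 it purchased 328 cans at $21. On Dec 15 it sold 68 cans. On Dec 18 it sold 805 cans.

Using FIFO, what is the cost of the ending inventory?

Ending inventory = $4,032

Dec 12, 38 sold [FIFO — oldest first]: 38 @ $23 = $874
Dec 15, 68 sold [FIFO — oldest first]: 68 @ $23 = $1,564
Dec 18, 805 sold [FIFO — oldest first]: 103 @ $23 + 83 @ $22 + 124 @ $25 + 359 @ $24 + 136 @ $21 = $18,767
Total COGS = $874 + $1,564 + $18,767 = $21,205
Ending inventory: 192 @ $21 = $4,032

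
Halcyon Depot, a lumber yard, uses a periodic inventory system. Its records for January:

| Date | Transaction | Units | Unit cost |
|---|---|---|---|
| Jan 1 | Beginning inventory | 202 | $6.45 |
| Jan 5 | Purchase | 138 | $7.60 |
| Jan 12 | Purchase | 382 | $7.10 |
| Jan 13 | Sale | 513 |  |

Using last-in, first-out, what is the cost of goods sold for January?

COGS = $3,707.80

Jan 13, 513 sold [LIFO — newest first]: 382 @ $7.10 + 131 @ $7.60 = $3,707.80
Ending inventory: 202 @ $6.45 + 7 @ $7.60 = $1,356.10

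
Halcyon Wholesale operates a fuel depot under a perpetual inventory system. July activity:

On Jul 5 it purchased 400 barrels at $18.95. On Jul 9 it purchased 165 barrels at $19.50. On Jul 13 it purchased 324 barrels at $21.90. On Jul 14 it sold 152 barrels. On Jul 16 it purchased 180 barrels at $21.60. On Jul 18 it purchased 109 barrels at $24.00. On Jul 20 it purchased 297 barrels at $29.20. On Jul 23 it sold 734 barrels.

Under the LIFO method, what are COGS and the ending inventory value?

Jul 14, 152 sold [LIFO — newest first]: 152 @ $21.90 = $3,328.80
Jul 23, 734 sold [LIFO — newest first]: 297 @ $29.20 + 109 @ $24.00 + 180 @ $21.60 + 148 @ $21.90 = $18,417.60
Total COGS = $3,328.80 + $18,417.60 = $21,746.40
Ending inventory: 400 @ $18.95 + 165 @ $19.50 + 24 @ $21.90 = $11,323.10
Check: goods available $33,069.50 = COGS $21,746.40 + ending $11,323.10

COGS = $21,746.40; ending inventory = $11,323.10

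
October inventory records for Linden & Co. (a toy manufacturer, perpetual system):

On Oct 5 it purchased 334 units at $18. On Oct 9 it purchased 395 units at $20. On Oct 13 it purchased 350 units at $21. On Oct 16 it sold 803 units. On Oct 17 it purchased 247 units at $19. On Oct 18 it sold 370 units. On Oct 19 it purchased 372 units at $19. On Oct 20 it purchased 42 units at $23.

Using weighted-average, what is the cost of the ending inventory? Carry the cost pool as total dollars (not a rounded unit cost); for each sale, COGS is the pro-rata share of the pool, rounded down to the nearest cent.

After Oct 5: 334 on hand, pool $6,012.00 (≈ $18.0000 each)
After Oct 9: 729 on hand, pool $13,912.00 (≈ $19.0837 each)
After Oct 13: 1079 on hand, pool $21,262.00 (≈ $19.7053 each)
Oct 16, sell 803: 803/1079 × $21,262.00 → $15,823.34
After Oct 17: 523 on hand, pool $10,131.66 (≈ $19.3722 each)
Oct 18, sell 370: 370/523 × $10,131.66 → $7,167.71
After Oct 19: 525 on hand, pool $10,031.95 (≈ $19.1085 each)
After Oct 20: 567 on hand, pool $10,997.95 (≈ $19.3967 each)
Total COGS = $15,823.34 + $7,167.71 = $22,991.05
Ending inventory (cost pool remaining) = $10,997.95
Check: goods available $33,989.00 = COGS $22,991.05 + ending $10,997.95

Ending inventory = $10,997.95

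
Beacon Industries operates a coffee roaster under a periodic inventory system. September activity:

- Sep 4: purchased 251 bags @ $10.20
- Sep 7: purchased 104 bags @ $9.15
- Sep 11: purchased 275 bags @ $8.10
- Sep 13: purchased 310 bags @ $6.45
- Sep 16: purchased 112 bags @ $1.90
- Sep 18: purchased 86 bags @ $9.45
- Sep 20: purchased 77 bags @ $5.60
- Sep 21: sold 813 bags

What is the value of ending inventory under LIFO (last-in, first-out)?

Sep 21, 813 sold [LIFO — newest first]: 77 @ $5.60 + 86 @ $9.45 + 112 @ $1.90 + 310 @ $6.45 + 228 @ $8.10 = $5,303.00
Ending inventory: 251 @ $10.20 + 104 @ $9.15 + 47 @ $8.10 = $3,892.50

Ending inventory = $3,892.50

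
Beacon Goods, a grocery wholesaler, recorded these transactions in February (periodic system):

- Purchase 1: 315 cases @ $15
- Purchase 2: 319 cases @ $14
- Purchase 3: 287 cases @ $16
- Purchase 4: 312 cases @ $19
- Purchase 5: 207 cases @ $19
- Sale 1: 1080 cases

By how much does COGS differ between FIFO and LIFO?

$1,485

FIFO COGS: 315 @ $15 + 319 @ $14 + 287 @ $16 + 159 @ $19 = $16,804
LIFO COGS: 207 @ $19 + 312 @ $19 + 287 @ $16 + 274 @ $14 = $18,289
Difference = |$16,804 − $18,289| = $1,485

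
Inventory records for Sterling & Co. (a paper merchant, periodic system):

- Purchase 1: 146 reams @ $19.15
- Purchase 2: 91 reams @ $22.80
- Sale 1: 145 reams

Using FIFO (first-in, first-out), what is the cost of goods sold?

COGS = $2,776.75

Sale 1 (145) [FIFO — oldest first]: 145 @ $19.15 = $2,776.75
Ending inventory: 1 @ $19.15 + 91 @ $22.80 = $2,093.95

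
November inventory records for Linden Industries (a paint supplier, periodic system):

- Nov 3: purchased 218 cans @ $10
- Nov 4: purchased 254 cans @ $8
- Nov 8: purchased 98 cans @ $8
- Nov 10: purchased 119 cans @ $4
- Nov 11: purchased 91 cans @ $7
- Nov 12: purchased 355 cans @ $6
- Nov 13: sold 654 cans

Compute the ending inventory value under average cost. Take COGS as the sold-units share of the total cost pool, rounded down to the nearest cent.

Ending inventory = $3,491.60

Nov 13, sell 654: 654/1135 × $8,239.00 → $4,747.40
Ending inventory (cost pool remaining) = $3,491.60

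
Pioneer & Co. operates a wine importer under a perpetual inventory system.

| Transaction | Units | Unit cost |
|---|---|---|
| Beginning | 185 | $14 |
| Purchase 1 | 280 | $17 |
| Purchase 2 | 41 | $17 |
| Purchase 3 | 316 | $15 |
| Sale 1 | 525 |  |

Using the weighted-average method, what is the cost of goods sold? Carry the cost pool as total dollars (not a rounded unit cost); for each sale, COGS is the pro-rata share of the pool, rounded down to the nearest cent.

After Beginning: 185 on hand, pool $2,590.00 (≈ $14.0000 each)
After Purchase 1: 465 on hand, pool $7,350.00 (≈ $15.8065 each)
After Purchase 2: 506 on hand, pool $8,047.00 (≈ $15.9032 each)
After Purchase 3: 822 on hand, pool $12,787.00 (≈ $15.5560 each)
Sale 1, sell 525: 525/822 × $12,787.00 → $8,166.87
Ending inventory (cost pool remaining) = $4,620.13
Check: goods available $12,787.00 = COGS $8,166.87 + ending $4,620.13

COGS = $8,166.87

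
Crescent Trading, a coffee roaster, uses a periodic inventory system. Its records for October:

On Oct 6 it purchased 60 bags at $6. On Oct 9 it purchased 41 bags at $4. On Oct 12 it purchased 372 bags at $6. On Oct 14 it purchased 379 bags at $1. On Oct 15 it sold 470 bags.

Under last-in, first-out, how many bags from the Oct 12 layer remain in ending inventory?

Oct 15, 470 sold [LIFO — newest first]: 379 @ $1 + 91 @ $6 = $925
Ending inventory: 60 @ $6 + 41 @ $4 + 281 @ $6 = $2,210

281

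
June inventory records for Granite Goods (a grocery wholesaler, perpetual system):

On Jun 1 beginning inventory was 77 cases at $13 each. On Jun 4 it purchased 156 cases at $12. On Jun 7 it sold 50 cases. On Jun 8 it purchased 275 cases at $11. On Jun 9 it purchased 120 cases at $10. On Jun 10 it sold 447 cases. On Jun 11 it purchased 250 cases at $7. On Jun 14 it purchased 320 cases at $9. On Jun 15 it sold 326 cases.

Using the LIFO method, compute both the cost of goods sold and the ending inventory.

COGS = $8,371; ending inventory = $3,357

Jun 7, 50 sold [LIFO — newest first]: 50 @ $12 = $600
Jun 10, 447 sold [LIFO — newest first]: 120 @ $10 + 275 @ $11 + 52 @ $12 = $4,849
Jun 15, 326 sold [LIFO — newest first]: 320 @ $9 + 6 @ $7 = $2,922
Total COGS = $600 + $4,849 + $2,922 = $8,371
Ending inventory: 77 @ $13 + 54 @ $12 + 244 @ $7 = $3,357
Check: goods available $11,728 = COGS $8,371 + ending $3,357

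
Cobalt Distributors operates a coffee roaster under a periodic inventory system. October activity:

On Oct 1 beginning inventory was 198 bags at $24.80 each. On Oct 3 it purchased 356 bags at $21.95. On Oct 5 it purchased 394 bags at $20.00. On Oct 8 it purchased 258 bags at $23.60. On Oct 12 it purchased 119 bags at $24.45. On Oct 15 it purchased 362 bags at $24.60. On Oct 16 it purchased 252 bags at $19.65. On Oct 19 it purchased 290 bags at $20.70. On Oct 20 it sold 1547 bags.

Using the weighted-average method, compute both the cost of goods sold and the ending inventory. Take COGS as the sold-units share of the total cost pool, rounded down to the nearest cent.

COGS = $34,328.92; ending inventory = $15,134.03

Oct 20, sell 1547: 1547/2229 × $49,462.95 → $34,328.92
Ending inventory (cost pool remaining) = $15,134.03
Check: goods available $49,462.95 = COGS $34,328.92 + ending $15,134.03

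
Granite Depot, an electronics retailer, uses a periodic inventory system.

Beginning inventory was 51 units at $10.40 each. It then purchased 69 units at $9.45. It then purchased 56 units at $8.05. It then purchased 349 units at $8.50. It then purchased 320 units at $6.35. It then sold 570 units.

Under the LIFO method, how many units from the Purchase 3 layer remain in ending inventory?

99

Sale 1 (570) [LIFO — newest first]: 320 @ $6.35 + 250 @ $8.50 = $4,157.00
Ending inventory: 51 @ $10.40 + 69 @ $9.45 + 56 @ $8.05 + 99 @ $8.50 = $2,474.75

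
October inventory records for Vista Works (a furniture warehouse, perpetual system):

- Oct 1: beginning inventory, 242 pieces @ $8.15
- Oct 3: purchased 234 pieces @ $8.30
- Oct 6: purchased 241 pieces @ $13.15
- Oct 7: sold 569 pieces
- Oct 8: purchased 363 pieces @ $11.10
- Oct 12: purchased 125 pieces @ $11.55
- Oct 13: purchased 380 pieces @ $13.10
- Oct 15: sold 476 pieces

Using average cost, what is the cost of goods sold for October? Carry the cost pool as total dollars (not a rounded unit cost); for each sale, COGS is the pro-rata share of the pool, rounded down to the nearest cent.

COGS = $11,202.86

After Oct 1: 242 on hand, pool $1,972.30 (≈ $8.1500 each)
After Oct 3: 476 on hand, pool $3,914.50 (≈ $8.2237 each)
After Oct 6: 717 on hand, pool $7,083.65 (≈ $9.8796 each)
Oct 7, sell 569: 569/717 × $7,083.65 → $5,621.47
After Oct 8: 511 on hand, pool $5,491.48 (≈ $10.7465 each)
After Oct 12: 636 on hand, pool $6,935.23 (≈ $10.9044 each)
After Oct 13: 1016 on hand, pool $11,913.23 (≈ $11.7256 each)
Oct 15, sell 476: 476/1016 × $11,913.23 → $5,581.39
Total COGS = $5,621.47 + $5,581.39 = $11,202.86
Ending inventory (cost pool remaining) = $6,331.84
Check: goods available $17,534.70 = COGS $11,202.86 + ending $6,331.84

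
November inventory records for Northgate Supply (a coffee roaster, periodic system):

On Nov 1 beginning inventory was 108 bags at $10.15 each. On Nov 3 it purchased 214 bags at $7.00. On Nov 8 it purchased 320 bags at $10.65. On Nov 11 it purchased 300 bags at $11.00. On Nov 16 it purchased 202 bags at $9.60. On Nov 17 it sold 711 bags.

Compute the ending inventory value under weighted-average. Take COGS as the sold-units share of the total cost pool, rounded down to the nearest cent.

Nov 17, sell 711: 711/1144 × $11,241.40 → $6,986.56
Ending inventory (cost pool remaining) = $4,254.84
Check: goods available $11,241.40 = COGS $6,986.56 + ending $4,254.84

Ending inventory = $4,254.84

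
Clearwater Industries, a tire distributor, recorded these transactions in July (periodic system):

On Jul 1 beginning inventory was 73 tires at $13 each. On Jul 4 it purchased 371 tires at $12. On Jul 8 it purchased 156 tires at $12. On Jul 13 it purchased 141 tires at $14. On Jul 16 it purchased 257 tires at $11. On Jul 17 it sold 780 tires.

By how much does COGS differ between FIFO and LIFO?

FIFO COGS: 73 @ $13 + 371 @ $12 + 156 @ $12 + 141 @ $14 + 39 @ $11 = $9,676
LIFO COGS: 257 @ $11 + 141 @ $14 + 156 @ $12 + 226 @ $12 = $9,385
Difference = |$9,676 − $9,385| = $291

$291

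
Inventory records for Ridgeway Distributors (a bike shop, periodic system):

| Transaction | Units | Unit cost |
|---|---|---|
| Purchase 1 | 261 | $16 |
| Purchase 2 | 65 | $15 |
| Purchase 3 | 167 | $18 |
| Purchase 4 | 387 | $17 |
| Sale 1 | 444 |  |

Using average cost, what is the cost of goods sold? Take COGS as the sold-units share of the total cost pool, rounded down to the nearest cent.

COGS = $7,434.98

Sale 1, sell 444: 444/880 × $14,736.00 → $7,434.98
Ending inventory (cost pool remaining) = $7,301.02
Check: goods available $14,736.00 = COGS $7,434.98 + ending $7,301.02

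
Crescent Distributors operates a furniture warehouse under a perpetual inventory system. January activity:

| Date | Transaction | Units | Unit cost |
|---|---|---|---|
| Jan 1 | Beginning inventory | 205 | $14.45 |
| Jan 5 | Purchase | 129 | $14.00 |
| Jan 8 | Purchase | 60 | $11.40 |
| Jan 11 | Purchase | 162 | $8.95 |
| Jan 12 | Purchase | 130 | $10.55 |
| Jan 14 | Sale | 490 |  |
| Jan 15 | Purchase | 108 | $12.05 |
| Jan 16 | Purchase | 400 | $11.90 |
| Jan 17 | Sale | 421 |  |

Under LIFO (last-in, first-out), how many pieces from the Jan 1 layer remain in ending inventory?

196

Jan 14, 490 sold [LIFO — newest first]: 130 @ $10.55 + 162 @ $8.95 + 60 @ $11.40 + 129 @ $14.00 + 9 @ $14.45 = $5,441.45
Jan 17, 421 sold [LIFO — newest first]: 400 @ $11.90 + 21 @ $12.05 = $5,013.05
Total COGS = $5,441.45 + $5,013.05 = $10,454.50
Ending inventory: 196 @ $14.45 + 87 @ $12.05 = $3,880.55
Check: goods available $14,335.05 = COGS $10,454.50 + ending $3,880.55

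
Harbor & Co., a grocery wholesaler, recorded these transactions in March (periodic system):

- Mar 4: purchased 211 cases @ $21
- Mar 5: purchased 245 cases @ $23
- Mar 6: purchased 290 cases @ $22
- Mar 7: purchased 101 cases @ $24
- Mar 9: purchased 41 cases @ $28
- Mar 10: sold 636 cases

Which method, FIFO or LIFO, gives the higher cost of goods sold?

LIFO

FIFO COGS: 211 @ $21 + 245 @ $23 + 180 @ $22 = $14,026
LIFO COGS: 41 @ $28 + 101 @ $24 + 290 @ $22 + 204 @ $23 = $14,644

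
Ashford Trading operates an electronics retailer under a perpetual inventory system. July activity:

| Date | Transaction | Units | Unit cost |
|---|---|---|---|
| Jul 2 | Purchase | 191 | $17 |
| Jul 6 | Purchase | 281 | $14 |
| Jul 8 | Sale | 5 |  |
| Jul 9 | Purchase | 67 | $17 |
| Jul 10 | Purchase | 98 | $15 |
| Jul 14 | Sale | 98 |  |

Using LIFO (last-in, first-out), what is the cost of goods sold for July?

Jul 8, 5 sold [LIFO — newest first]: 5 @ $14 = $70
Jul 14, 98 sold [LIFO — newest first]: 98 @ $15 = $1,470
Total COGS = $70 + $1,470 = $1,540
Ending inventory: 191 @ $17 + 276 @ $14 + 67 @ $17 = $8,250
Check: goods available $9,790 = COGS $1,540 + ending $8,250

COGS = $1,540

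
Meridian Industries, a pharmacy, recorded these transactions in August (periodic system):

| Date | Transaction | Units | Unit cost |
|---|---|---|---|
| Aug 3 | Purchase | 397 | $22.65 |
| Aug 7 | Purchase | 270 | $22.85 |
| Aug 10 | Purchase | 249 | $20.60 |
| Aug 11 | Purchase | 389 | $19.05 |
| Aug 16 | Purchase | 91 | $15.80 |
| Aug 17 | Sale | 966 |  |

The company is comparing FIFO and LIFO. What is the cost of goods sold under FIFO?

FIFO COGS: 397 @ $22.65 + 270 @ $22.85 + 249 @ $20.60 + 50 @ $19.05 = $21,243.45
LIFO COGS: 91 @ $15.80 + 389 @ $19.05 + 249 @ $20.60 + 237 @ $22.85 = $19,393.10

COGS = $21,243.45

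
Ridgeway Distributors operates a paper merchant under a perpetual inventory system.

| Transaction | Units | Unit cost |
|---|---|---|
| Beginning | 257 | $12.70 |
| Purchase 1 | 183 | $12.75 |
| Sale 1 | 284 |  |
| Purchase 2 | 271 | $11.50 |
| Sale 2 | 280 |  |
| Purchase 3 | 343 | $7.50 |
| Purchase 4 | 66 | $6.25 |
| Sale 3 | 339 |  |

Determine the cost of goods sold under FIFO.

COGS = $10,153.65

Sale 1 (284) [FIFO — oldest first]: 257 @ $12.70 + 27 @ $12.75 = $3,608.15
Sale 2 (280) [FIFO — oldest first]: 156 @ $12.75 + 124 @ $11.50 = $3,415.00
Sale 3 (339) [FIFO — oldest first]: 147 @ $11.50 + 192 @ $7.50 = $3,130.50
Total COGS = $3,608.15 + $3,415.00 + $3,130.50 = $10,153.65
Ending inventory: 151 @ $7.50 + 66 @ $6.25 = $1,545.00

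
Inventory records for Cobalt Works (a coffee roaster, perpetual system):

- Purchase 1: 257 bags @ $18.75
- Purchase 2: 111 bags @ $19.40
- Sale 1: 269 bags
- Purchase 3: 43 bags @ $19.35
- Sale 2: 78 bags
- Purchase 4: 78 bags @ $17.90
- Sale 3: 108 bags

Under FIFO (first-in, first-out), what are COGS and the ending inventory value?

COGS = $8,591.80; ending inventory = $608.60

Sale 1 (269) [FIFO — oldest first]: 257 @ $18.75 + 12 @ $19.40 = $5,051.55
Sale 2 (78) [FIFO — oldest first]: 78 @ $19.40 = $1,513.20
Sale 3 (108) [FIFO — oldest first]: 21 @ $19.40 + 43 @ $19.35 + 44 @ $17.90 = $2,027.05
Total COGS = $5,051.55 + $1,513.20 + $2,027.05 = $8,591.80
Ending inventory: 34 @ $17.90 = $608.60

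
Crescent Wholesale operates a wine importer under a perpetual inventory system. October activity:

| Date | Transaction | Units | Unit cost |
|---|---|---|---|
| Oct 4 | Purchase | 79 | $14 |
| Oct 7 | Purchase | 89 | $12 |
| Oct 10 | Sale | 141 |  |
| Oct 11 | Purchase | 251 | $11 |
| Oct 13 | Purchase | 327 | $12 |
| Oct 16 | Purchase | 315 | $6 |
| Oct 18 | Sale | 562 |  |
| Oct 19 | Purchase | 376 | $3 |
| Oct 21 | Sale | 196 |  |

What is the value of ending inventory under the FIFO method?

Ending inventory = $2,100

Oct 10, 141 sold [FIFO — oldest first]: 79 @ $14 + 62 @ $12 = $1,850
Oct 18, 562 sold [FIFO — oldest first]: 27 @ $12 + 251 @ $11 + 284 @ $12 = $6,493
Oct 21, 196 sold [FIFO — oldest first]: 43 @ $12 + 153 @ $6 = $1,434
Total COGS = $1,850 + $6,493 + $1,434 = $9,777
Ending inventory: 162 @ $6 + 376 @ $3 = $2,100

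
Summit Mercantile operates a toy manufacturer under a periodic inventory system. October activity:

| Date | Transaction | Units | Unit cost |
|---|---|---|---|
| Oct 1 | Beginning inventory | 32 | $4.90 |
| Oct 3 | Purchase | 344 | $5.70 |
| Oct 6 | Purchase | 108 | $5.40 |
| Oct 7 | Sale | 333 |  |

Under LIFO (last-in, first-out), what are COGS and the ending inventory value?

Oct 7, 333 sold [LIFO — newest first]: 108 @ $5.40 + 225 @ $5.70 = $1,865.70
Ending inventory: 32 @ $4.90 + 119 @ $5.70 = $835.10

COGS = $1,865.70; ending inventory = $835.10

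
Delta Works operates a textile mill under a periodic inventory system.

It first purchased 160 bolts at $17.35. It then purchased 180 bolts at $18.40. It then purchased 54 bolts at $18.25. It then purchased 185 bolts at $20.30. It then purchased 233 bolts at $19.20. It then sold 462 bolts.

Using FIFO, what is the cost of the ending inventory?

Sale 1 (462) [FIFO — oldest first]: 160 @ $17.35 + 180 @ $18.40 + 54 @ $18.25 + 68 @ $20.30 = $8,453.90
Ending inventory: 117 @ $20.30 + 233 @ $19.20 = $6,848.70

Ending inventory = $6,848.70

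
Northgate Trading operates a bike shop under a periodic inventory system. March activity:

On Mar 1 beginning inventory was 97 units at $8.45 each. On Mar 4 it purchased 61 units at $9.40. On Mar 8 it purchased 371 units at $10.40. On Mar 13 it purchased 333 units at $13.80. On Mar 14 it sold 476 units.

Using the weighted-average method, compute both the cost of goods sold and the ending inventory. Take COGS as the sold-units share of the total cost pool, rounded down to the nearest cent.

Mar 14, sell 476: 476/862 × $9,846.85 → $5,437.47
Ending inventory (cost pool remaining) = $4,409.38

COGS = $5,437.47; ending inventory = $4,409.38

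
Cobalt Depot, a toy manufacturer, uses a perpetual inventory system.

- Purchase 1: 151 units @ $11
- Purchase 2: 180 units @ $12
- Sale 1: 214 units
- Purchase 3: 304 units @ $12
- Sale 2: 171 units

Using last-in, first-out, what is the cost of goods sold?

Sale 1 (214) [LIFO — newest first]: 180 @ $12 + 34 @ $11 = $2,534
Sale 2 (171) [LIFO — newest first]: 171 @ $12 = $2,052
Total COGS = $2,534 + $2,052 = $4,586
Ending inventory: 117 @ $11 + 133 @ $12 = $2,883
Check: goods available $7,469 = COGS $4,586 + ending $2,883

COGS = $4,586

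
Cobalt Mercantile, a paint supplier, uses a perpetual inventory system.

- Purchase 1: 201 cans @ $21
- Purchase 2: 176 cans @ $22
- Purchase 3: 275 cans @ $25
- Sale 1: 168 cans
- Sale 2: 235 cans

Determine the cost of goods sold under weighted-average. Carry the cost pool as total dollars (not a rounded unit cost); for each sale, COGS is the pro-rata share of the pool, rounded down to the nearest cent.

After Purchase 1: 201 on hand, pool $4,221.00 (≈ $21.0000 each)
After Purchase 2: 377 on hand, pool $8,093.00 (≈ $21.4668 each)
After Purchase 3: 652 on hand, pool $14,968.00 (≈ $22.9571 each)
Sale 1, sell 168: 168/652 × $14,968.00 → $3,856.78
Sale 2, sell 235: 235/484 × $11,111.22 → $5,394.91
Total COGS = $3,856.78 + $5,394.91 = $9,251.69
Ending inventory (cost pool remaining) = $5,716.31

COGS = $9,251.69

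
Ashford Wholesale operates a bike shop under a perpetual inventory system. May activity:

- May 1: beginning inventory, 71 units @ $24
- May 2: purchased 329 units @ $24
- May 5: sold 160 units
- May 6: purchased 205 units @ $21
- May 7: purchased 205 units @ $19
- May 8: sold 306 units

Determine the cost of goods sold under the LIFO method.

May 5, 160 sold [LIFO — newest first]: 160 @ $24 = $3,840
May 8, 306 sold [LIFO — newest first]: 205 @ $19 + 101 @ $21 = $6,016
Total COGS = $3,840 + $6,016 = $9,856
Ending inventory: 71 @ $24 + 169 @ $24 + 104 @ $21 = $7,944
Check: goods available $17,800 = COGS $9,856 + ending $7,944

COGS = $9,856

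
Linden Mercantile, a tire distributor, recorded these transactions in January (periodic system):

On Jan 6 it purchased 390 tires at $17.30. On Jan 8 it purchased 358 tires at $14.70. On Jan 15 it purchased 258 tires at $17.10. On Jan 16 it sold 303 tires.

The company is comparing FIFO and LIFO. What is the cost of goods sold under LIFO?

FIFO COGS: 303 @ $17.30 = $5,241.90
LIFO COGS: 258 @ $17.10 + 45 @ $14.70 = $5,073.30

COGS = $5,073.30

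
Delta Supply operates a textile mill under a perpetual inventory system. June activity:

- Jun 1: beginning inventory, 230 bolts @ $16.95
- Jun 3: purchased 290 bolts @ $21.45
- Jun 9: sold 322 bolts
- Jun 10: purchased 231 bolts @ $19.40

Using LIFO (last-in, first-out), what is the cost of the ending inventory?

Ending inventory = $7,837.50

Jun 9, 322 sold [LIFO — newest first]: 290 @ $21.45 + 32 @ $16.95 = $6,762.90
Ending inventory: 198 @ $16.95 + 231 @ $19.40 = $7,837.50
Check: goods available $14,600.40 = COGS $6,762.90 + ending $7,837.50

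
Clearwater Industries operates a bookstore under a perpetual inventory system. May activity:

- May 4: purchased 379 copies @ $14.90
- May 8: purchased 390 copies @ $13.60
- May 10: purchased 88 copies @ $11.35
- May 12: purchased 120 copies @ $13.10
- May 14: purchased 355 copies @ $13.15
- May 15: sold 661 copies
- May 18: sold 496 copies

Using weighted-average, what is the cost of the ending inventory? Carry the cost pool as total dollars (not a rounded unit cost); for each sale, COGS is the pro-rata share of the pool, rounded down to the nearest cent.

After May 4: 379 on hand, pool $5,647.10 (≈ $14.9000 each)
After May 8: 769 on hand, pool $10,951.10 (≈ $14.2407 each)
After May 10: 857 on hand, pool $11,949.90 (≈ $13.9439 each)
After May 12: 977 on hand, pool $13,521.90 (≈ $13.8402 each)
After May 14: 1332 on hand, pool $18,190.15 (≈ $13.6563 each)
May 15, sell 661: 661/1332 × $18,190.15 → $9,026.79
May 18, sell 496: 496/671 × $9,163.36 → $6,773.51
Total COGS = $9,026.79 + $6,773.51 = $15,800.30
Ending inventory (cost pool remaining) = $2,389.85
Check: goods available $18,190.15 = COGS $15,800.30 + ending $2,389.85

Ending inventory = $2,389.85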